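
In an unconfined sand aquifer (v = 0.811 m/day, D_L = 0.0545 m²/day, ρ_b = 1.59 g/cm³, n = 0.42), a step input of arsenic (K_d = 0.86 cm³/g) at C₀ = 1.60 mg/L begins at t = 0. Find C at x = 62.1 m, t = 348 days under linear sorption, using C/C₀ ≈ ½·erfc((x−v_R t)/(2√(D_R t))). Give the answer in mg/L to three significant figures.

Retardation factor R = 1 + ρ_b·K_d/n = 1 + 1.59 × 0.86/0.42 = 4.256.
Sorption retards both mechanisms: v_R = v/R = 0.1906 m/day, D_R = D/R = 0.01281 m²/day.
v_R·t = 0.1906 × 348 = 66.3288 m; 2√(D_R t) = 4.223 m; argument = (62.1 − 66.3288)/4.223 = -1.001.
C = C₀ × ½·erfc(-1.001) = 1.60 × 0.9216 = 1.47 mg/L.

1.47 mg/L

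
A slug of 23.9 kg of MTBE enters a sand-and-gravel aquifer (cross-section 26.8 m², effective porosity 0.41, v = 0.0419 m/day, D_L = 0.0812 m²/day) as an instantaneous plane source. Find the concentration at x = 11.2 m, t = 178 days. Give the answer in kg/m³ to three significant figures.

0.127 kg/m³

For an instantaneous plane source, C(x,t) = M/(n_e·A·√(4πDt)) · exp(−(x−vt)²/(4Dt)), with n_e·A the pore (flow) area.
Plume center vt = 0.0419 × 178 = 7.4582 m, so the well at 11.2 m is 3.7418 m downgradient of the peak.
√(4πDt) = 13.48 m, giving peak height M/(n_e·A·√(4πDt)) = 23.9/(0.41 × 26.8 × 13.48) = 0.1614 kg/m³.
(x−vt)²/(4Dt) = (3.7418)²/(4 × 0.0812 × 178) = 0.2422; exp(−0.2422) = 0.7849.
C = 0.1614 × 0.7849 = 0.127 kg/m³.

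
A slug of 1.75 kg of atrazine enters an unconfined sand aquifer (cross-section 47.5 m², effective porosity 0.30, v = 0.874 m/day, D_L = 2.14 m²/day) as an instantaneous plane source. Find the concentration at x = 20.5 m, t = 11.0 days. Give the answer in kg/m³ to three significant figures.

For an instantaneous plane source, C(x,t) = M/(n_e·A·√(4πDt)) · exp(−(x−vt)²/(4Dt)), with n_e·A the pore (flow) area.
Plume center vt = 0.874 × 11.0 = 9.614 m, so the well at 20.5 m is 10.886 m downgradient of the peak.
√(4πDt) = 17.20 m, giving peak height M/(n_e·A·√(4πDt)) = 1.75/(0.30 × 47.5 × 17.20) = 0.007140 kg/m³.
(x−vt)²/(4Dt) = (10.886)²/(4 × 2.14 × 11.0) = 1.259; exp(−1.259) = 0.2839.
C = 0.007140 × 0.2839 = 0.00203 kg/m³.

0.00203 kg/m³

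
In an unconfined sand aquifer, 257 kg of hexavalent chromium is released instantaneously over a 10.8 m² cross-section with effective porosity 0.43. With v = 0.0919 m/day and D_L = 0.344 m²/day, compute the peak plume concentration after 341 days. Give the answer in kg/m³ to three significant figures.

1.44 kg/m³

The peak of an instantaneous 1D plume sits at x = vt; there the Gaussian factor is 1 and C_max = M/(n_e·A·√(4πDt)), where n_e·A is the pore area the mass is dissolved in.
√(4πDt) = √(4π × 0.344 × 341) = 38.39 m, so C_max = 257/(0.43 × 10.8 × 38.39) = 1.44 kg/m³.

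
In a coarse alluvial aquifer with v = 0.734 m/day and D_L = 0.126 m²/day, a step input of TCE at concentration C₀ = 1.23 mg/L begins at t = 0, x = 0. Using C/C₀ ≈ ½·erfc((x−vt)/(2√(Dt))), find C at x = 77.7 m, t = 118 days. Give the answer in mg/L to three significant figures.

1.17 mg/L

For a continuous step input, C/C₀ ≈ ½·erfc((x−vt)/(2√(Dt))).
vt = 0.734 × 118 = 86.612 m and 2√(Dt) = 2√(0.126 × 118) = 7.712 m.
Argument (x−vt)/(2√(Dt)) = (77.7 − 86.612)/7.712 = -1.156; ½·erfc(-1.156) = 0.9490.
C = 1.23 × 0.9490 = 1.17 mg/L.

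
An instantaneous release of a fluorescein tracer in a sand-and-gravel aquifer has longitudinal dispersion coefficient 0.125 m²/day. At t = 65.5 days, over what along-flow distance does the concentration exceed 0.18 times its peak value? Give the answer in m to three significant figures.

The plume is Gaussian with σ = √(2Dt) = √(2 × 0.125 × 65.5) = 4.047 m.
C/C_peak = exp(−Δx²/(2σ²)) = 0.18 ⇒ Δx = σ·√(−2 ln 0.18) = 4.047 × 1.852 = 7.495 m.
Width = 2Δx = 15.0 m.

15.0 m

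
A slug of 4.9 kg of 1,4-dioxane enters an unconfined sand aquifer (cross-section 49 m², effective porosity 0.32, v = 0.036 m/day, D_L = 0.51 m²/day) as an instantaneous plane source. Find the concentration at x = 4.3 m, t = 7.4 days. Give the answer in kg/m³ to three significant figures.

For an instantaneous plane source, C(x,t) = M/(n_e·A·√(4πDt)) · exp(−(x−vt)²/(4Dt)), with n_e·A the pore (flow) area.
Plume center vt = 0.036 × 7.4 = 0.2664 m, so the well at 4.3 m is 4.0336 m downgradient of the peak.
√(4πDt) = 6.887 m, giving peak height M/(n_e·A·√(4πDt)) = 4.9/(0.32 × 49 × 6.887) = 0.04538 kg/m³.
(x−vt)²/(4Dt) = (4.0336)²/(4 × 0.51 × 7.4) = 1.078; exp(−1.078) = 0.3403.
C = 0.04538 × 0.3403 = 0.0154 kg/m³.

0.0154 kg/m³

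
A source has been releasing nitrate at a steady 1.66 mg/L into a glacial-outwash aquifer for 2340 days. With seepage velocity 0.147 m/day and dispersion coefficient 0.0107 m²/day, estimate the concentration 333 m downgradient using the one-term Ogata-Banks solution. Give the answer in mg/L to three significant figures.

1.56 mg/L

For a continuous step input, C/C₀ ≈ ½·erfc((x−vt)/(2√(Dt))).
vt = 0.147 × 2340 = 343.98 m and 2√(Dt) = 2√(0.0107 × 2340) = 10.01 m.
Argument (x−vt)/(2√(Dt)) = (333 − 343.98)/10.01 = -1.097; ½·erfc(-1.097) = 0.9396.
C = 1.66 × 0.9396 = 1.56 mg/L.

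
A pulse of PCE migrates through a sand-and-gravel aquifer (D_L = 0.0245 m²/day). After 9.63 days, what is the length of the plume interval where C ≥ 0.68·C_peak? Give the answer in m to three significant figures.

1.21 m

The plume is Gaussian with σ = √(2Dt) = √(2 × 0.0245 × 9.63) = 0.6869 m.
C/C_peak = exp(−Δx²/(2σ²)) = 0.68 ⇒ Δx = σ·√(−2 ln 0.68) = 0.6869 × 0.8783 = 0.6033 m.
Width = 2Δx = 1.21 m.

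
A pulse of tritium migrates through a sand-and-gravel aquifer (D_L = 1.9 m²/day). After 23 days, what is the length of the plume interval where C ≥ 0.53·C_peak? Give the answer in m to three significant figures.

21.1 m

The plume is Gaussian with σ = √(2Dt) = √(2 × 1.9 × 23) = 9.349 m.
C/C_peak = exp(−Δx²/(2σ²)) = 0.53 ⇒ Δx = σ·√(−2 ln 0.53) = 9.349 × 1.127 = 10.54 m.
Width = 2Δx = 21.1 m.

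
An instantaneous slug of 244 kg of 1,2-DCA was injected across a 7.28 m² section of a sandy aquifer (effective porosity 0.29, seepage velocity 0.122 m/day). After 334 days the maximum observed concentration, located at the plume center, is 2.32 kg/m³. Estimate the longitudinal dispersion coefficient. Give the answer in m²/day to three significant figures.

0.591 m²/day

At the plume center C_max = M/(n_e·A·√(4πDt)), so D = M²/(4πt·(n_e·A·C_max)²).
n_e·A·C_max = 0.29 × 7.28 × 2.32 = 4.898 kg/m.
D = 244²/(4π × 334 × 4.898²) = 0.591 m²/day.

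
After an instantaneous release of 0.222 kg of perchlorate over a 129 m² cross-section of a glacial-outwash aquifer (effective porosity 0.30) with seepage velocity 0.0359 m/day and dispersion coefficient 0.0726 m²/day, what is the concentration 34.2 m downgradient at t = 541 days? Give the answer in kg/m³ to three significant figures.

6.43e-05 kg/m³

For an instantaneous plane source, C(x,t) = M/(n_e·A·√(4πDt)) · exp(−(x−vt)²/(4Dt)), with n_e·A the pore (flow) area.
Plume center vt = 0.0359 × 541 = 19.4219 m, so the well at 34.2 m is 14.7781 m downgradient of the peak.
√(4πDt) = 22.22 m, giving peak height M/(n_e·A·√(4πDt)) = 0.222/(0.30 × 129 × 22.22) = 0.0002582 kg/m³.
(x−vt)²/(4Dt) = (14.7781)²/(4 × 0.0726 × 541) = 1.390; exp(−1.390) = 0.2491.
C = 0.0002582 × 0.2491 = 6.43e-05 kg/m³.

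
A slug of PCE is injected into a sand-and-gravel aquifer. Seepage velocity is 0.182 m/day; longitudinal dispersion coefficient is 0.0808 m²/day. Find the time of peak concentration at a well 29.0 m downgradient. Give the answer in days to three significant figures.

For the 1D instantaneous-source solution, setting ∂C/∂t = 0 at fixed x gives v²t² + 2Dt − x² = 0, so t = (√(D² + v²x²) − D)/v².
√(D² + v²x²) = √(0.0808² + 0.182² × 29.0²) = 5.279; v² = 0.033124.
t = (5.279 − 0.0808)/0.033124 = 157 days (vs. the pure-advection estimate x/v = 159 d).

157 days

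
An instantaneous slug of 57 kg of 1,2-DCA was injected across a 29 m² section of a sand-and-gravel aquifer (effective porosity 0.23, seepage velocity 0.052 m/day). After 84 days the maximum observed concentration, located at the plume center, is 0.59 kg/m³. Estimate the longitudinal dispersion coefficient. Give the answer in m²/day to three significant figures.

0.199 m²/day

At the plume center C_max = M/(n_e·A·√(4πDt)), so D = M²/(4πt·(n_e·A·C_max)²).
n_e·A·C_max = 0.23 × 29 × 0.59 = 3.935 kg/m.
D = 57²/(4π × 84 × 3.935²) = 0.199 m²/day.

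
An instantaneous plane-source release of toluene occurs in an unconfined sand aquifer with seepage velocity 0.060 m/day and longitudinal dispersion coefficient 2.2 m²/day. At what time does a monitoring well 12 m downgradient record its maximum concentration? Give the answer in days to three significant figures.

31.9 days

For the 1D instantaneous-source solution, setting ∂C/∂t = 0 at fixed x gives v²t² + 2Dt − x² = 0, so t = (√(D² + v²x²) − D)/v².
√(D² + v²x²) = √(2.2² + 0.060² × 12²) = 2.315; v² = 0.0036.
t = (2.315 − 2.2)/0.0036 = 31.9 days (vs. the pure-advection estimate x/v = 200 d).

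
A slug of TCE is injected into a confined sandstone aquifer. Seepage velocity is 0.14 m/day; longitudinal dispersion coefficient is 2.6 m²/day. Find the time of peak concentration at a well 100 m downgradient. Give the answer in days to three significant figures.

594 days

For the 1D instantaneous-source solution, setting ∂C/∂t = 0 at fixed x gives v²t² + 2Dt − x² = 0, so t = (√(D² + v²x²) − D)/v².
√(D² + v²x²) = √(2.6² + 0.14² × 100²) = 14.24; v² = 0.0196.
t = (14.24 − 2.6)/0.0196 = 594 days (vs. the pure-advection estimate x/v = 714 d).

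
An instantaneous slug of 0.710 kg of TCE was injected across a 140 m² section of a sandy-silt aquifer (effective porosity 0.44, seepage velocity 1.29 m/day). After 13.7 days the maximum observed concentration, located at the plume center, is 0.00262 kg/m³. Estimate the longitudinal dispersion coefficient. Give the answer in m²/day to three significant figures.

At the plume center C_max = M/(n_e·A·√(4πDt)), so D = M²/(4πt·(n_e·A·C_max)²).
n_e·A·C_max = 0.44 × 140 × 0.00262 = 0.1614 kg/m.
D = 0.710²/(4π × 13.7 × 0.1614²) = 0.112 m²/day.

0.112 m²/day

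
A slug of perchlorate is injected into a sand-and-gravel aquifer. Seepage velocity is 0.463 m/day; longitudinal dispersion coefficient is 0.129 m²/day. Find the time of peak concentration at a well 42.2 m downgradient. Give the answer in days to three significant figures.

For the 1D instantaneous-source solution, setting ∂C/∂t = 0 at fixed x gives v²t² + 2Dt − x² = 0, so t = (√(D² + v²x²) − D)/v².
√(D² + v²x²) = √(0.129² + 0.463² × 42.2²) = 19.54; v² = 0.214369.
t = (19.54 − 0.129)/0.214369 = 90.5 days (vs. the pure-advection estimate x/v = 91.1 d).

90.5 days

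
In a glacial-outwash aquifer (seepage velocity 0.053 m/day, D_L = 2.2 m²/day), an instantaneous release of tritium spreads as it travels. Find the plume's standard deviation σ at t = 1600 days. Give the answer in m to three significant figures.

Dispersive spreading gives a Gaussian with σ² = 2Dt; advection only shifts the center.
σ = √(2 × 2.2 × 1600) = 83.9 m.

83.9 m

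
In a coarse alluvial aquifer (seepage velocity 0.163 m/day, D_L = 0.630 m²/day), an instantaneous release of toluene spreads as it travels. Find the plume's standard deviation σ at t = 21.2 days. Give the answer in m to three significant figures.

Dispersive spreading gives a Gaussian with σ² = 2Dt; advection only shifts the center.
σ = √(2 × 0.630 × 21.2) = 5.17 m.

5.17 m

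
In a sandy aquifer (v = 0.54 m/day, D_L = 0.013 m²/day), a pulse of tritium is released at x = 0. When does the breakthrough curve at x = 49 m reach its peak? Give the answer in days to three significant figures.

90.7 days

For the 1D instantaneous-source solution, setting ∂C/∂t = 0 at fixed x gives v²t² + 2Dt − x² = 0, so t = (√(D² + v²x²) − D)/v².
√(D² + v²x²) = √(0.013² + 0.54² × 49²) = 26.46; v² = 0.2916.
t = (26.46 − 0.013)/0.2916 = 90.7 days (vs. the pure-advection estimate x/v = 90.7 d).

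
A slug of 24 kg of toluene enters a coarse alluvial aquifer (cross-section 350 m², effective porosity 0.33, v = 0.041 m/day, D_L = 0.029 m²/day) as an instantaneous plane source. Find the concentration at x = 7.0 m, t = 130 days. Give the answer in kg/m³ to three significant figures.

0.0251 kg/m³

For an instantaneous plane source, C(x,t) = M/(n_e·A·√(4πDt)) · exp(−(x−vt)²/(4Dt)), with n_e·A the pore (flow) area.
Plume center vt = 0.041 × 130 = 5.33 m, so the well at 7.0 m is 1.67 m downgradient of the peak.
√(4πDt) = 6.883 m, giving peak height M/(n_e·A·√(4πDt)) = 24/(0.33 × 350 × 6.883) = 0.03019 kg/m³.
(x−vt)²/(4Dt) = (1.67)²/(4 × 0.029 × 130) = 0.1849; exp(−0.1849) = 0.8312.
C = 0.03019 × 0.8312 = 0.0251 kg/m³.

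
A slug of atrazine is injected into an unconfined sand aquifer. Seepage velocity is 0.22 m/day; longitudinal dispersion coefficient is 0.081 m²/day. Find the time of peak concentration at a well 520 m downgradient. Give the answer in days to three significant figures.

2360 days

For the 1D instantaneous-source solution, setting ∂C/∂t = 0 at fixed x gives v²t² + 2Dt − x² = 0, so t = (√(D² + v²x²) − D)/v².
√(D² + v²x²) = √(0.081² + 0.22² × 520²) = 114.4; v² = 0.0484.
t = (114.4 − 0.081)/0.0484 = 2360 days (vs. the pure-advection estimate x/v = 2360 d).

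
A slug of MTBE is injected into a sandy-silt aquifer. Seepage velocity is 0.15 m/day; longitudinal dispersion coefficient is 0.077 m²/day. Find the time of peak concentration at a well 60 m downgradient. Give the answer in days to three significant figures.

397 days

For the 1D instantaneous-source solution, setting ∂C/∂t = 0 at fixed x gives v²t² + 2Dt − x² = 0, so t = (√(D² + v²x²) − D)/v².
√(D² + v²x²) = √(0.077² + 0.15² × 60²) = 9.000; v² = 0.0225.
t = (9.000 − 0.077)/0.0225 = 397 days (vs. the pure-advection estimate x/v = 400 d).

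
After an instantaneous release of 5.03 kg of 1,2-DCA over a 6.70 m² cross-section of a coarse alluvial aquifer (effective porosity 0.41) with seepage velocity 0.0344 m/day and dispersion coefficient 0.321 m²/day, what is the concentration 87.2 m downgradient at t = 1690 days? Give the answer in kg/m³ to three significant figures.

0.0150 kg/m³

For an instantaneous plane source, C(x,t) = M/(n_e·A·√(4πDt)) · exp(−(x−vt)²/(4Dt)), with n_e·A the pore (flow) area.
Plume center vt = 0.0344 × 1690 = 58.136 m, so the well at 87.2 m is 29.064 m downgradient of the peak.
√(4πDt) = 82.57 m, giving peak height M/(n_e·A·√(4πDt)) = 5.03/(0.41 × 6.70 × 82.57) = 0.02218 kg/m³.
(x−vt)²/(4Dt) = (29.064)²/(4 × 0.321 × 1690) = 0.3893; exp(−0.3893) = 0.6775.
C = 0.02218 × 0.6775 = 0.0150 kg/m³.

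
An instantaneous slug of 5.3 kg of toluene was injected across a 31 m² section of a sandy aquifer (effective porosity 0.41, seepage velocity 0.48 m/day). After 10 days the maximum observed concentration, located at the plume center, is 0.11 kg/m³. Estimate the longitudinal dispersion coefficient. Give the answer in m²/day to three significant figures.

0.114 m²/day

At the plume center C_max = M/(n_e·A·√(4πDt)), so D = M²/(4πt·(n_e·A·C_max)²).
n_e·A·C_max = 0.41 × 31 × 0.11 = 1.398 kg/m.
D = 5.3²/(4π × 10 × 1.398²) = 0.114 m²/day.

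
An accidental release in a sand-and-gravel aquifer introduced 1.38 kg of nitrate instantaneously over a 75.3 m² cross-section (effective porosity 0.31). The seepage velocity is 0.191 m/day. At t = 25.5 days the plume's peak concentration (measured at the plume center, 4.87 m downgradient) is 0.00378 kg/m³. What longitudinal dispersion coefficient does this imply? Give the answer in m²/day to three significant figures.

At the plume center C_max = M/(n_e·A·√(4πDt)), so D = M²/(4πt·(n_e·A·C_max)²).
n_e·A·C_max = 0.31 × 75.3 × 0.00378 = 0.08824 kg/m.
D = 1.38²/(4π × 25.5 × 0.08824²) = 0.763 m²/day.

0.763 m²/day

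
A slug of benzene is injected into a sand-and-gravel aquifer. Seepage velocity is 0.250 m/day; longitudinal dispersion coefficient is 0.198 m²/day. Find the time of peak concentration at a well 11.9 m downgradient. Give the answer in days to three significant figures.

For the 1D instantaneous-source solution, setting ∂C/∂t = 0 at fixed x gives v²t² + 2Dt − x² = 0, so t = (√(D² + v²x²) − D)/v².
√(D² + v²x²) = √(0.198² + 0.250² × 11.9²) = 2.982; v² = 0.0625.
t = (2.982 − 0.198)/0.0625 = 44.5 days (vs. the pure-advection estimate x/v = 47.6 d).

44.5 days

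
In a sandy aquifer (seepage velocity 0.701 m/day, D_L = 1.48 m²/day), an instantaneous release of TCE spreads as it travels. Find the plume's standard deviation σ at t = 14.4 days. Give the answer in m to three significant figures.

Dispersive spreading gives a Gaussian with σ² = 2Dt; advection only shifts the center.
σ = √(2 × 1.48 × 14.4) = 6.53 m.

6.53 m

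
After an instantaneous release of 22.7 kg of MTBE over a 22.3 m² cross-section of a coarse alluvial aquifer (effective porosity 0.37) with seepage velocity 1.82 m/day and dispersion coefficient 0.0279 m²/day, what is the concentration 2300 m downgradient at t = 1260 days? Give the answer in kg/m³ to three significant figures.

For an instantaneous plane source, C(x,t) = M/(n_e·A·√(4πDt)) · exp(−(x−vt)²/(4Dt)), with n_e·A the pore (flow) area.
Plume center vt = 1.82 × 1260 = 2293.2 m, so the well at 2300 m is 6.8 m downgradient of the peak.
√(4πDt) = 21.02 m, giving peak height M/(n_e·A·√(4πDt)) = 22.7/(0.37 × 22.3 × 21.02) = 0.1309 kg/m³.
(x−vt)²/(4Dt) = (6.8)²/(4 × 0.0279 × 1260) = 0.3288; exp(−0.3288) = 0.7198.
C = 0.1309 × 0.7198 = 0.0942 kg/m³.

0.0942 kg/m³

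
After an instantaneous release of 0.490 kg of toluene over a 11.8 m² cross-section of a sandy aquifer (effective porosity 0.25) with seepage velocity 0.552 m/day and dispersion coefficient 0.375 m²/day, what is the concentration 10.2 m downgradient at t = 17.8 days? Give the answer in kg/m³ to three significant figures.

For an instantaneous plane source, C(x,t) = M/(n_e·A·√(4πDt)) · exp(−(x−vt)²/(4Dt)), with n_e·A the pore (flow) area.
Plume center vt = 0.552 × 17.8 = 9.8256 m, so the well at 10.2 m is 0.3744 m downgradient of the peak.
√(4πDt) = 9.159 m, giving peak height M/(n_e·A·√(4πDt)) = 0.490/(0.25 × 11.8 × 9.159) = 0.01814 kg/m³.
(x−vt)²/(4Dt) = (0.3744)²/(4 × 0.375 × 17.8) = 0.005250; exp(−0.005250) = 0.9948.
C = 0.01814 × 0.9948 = 0.0180 kg/m³.

0.0180 kg/m³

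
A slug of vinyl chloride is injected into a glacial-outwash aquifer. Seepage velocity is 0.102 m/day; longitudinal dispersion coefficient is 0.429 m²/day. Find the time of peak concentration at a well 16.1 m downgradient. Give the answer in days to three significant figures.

For the 1D instantaneous-source solution, setting ∂C/∂t = 0 at fixed x gives v²t² + 2Dt − x² = 0, so t = (√(D² + v²x²) − D)/v².
√(D² + v²x²) = √(0.429² + 0.102² × 16.1²) = 1.697; v² = 0.010404.
t = (1.697 − 0.429)/0.010404 = 122 days (vs. the pure-advection estimate x/v = 158 d).

122 days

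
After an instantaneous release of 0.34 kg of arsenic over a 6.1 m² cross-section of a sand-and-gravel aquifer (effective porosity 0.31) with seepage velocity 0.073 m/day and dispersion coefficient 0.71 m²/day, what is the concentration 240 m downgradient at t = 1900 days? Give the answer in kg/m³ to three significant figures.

0.000206 kg/m³

For an instantaneous plane source, C(x,t) = M/(n_e·A·√(4πDt)) · exp(−(x−vt)²/(4Dt)), with n_e·A the pore (flow) area.
Plume center vt = 0.073 × 1900 = 138.7 m, so the well at 240 m is 101.3 m downgradient of the peak.
√(4πDt) = 130.2 m, giving peak height M/(n_e·A·√(4πDt)) = 0.34/(0.31 × 6.1 × 130.2) = 0.001381 kg/m³.
(x−vt)²/(4Dt) = (101.3)²/(4 × 0.71 × 1900) = 1.902; exp(−1.902) = 0.1493.
C = 0.001381 × 0.1493 = 0.000206 kg/m³.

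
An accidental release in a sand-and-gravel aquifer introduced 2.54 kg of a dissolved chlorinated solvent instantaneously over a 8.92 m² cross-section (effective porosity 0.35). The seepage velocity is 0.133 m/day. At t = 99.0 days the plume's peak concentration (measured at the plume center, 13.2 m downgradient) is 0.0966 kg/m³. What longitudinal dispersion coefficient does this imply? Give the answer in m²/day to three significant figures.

0.0570 m²/day

At the plume center C_max = M/(n_e·A·√(4πDt)), so D = M²/(4πt·(n_e·A·C_max)²).
n_e·A·C_max = 0.35 × 8.92 × 0.0966 = 0.3016 kg/m.
D = 2.54²/(4π × 99.0 × 0.3016²) = 0.0570 m²/day.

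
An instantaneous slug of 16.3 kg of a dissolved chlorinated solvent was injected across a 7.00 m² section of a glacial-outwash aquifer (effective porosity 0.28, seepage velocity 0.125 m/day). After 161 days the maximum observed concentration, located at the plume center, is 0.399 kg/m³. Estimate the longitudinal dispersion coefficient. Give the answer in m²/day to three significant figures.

At the plume center C_max = M/(n_e·A·√(4πDt)), so D = M²/(4πt·(n_e·A·C_max)²).
n_e·A·C_max = 0.28 × 7.00 × 0.399 = 0.7820 kg/m.
D = 16.3²/(4π × 161 × 0.7820²) = 0.215 m²/day.

0.215 m²/day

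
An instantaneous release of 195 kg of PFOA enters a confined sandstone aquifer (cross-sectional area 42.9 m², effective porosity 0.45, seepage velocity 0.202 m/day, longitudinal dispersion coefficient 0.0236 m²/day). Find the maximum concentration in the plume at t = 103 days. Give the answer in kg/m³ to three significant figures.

The peak of an instantaneous 1D plume sits at x = vt; there the Gaussian factor is 1 and C_max = M/(n_e·A·√(4πDt)), where n_e·A is the pore area the mass is dissolved in.
√(4πDt) = √(4π × 0.0236 × 103) = 5.527 m, so C_max = 195/(0.45 × 42.9 × 5.527) = 1.83 kg/m³.

1.83 kg/m³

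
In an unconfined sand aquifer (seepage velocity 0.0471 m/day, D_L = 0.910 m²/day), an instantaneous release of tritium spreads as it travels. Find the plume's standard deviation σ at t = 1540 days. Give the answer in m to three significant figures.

52.9 m

Dispersive spreading gives a Gaussian with σ² = 2Dt; advection only shifts the center.
σ = √(2 × 0.910 × 1540) = 52.9 m.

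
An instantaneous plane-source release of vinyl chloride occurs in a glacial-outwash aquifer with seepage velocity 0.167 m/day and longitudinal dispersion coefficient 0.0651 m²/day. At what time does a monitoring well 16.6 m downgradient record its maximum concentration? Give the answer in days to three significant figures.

97.1 days

For the 1D instantaneous-source solution, setting ∂C/∂t = 0 at fixed x gives v²t² + 2Dt − x² = 0, so t = (√(D² + v²x²) − D)/v².
√(D² + v²x²) = √(0.0651² + 0.167² × 16.6²) = 2.773; v² = 0.027889.
t = (2.773 − 0.0651)/0.027889 = 97.1 days (vs. the pure-advection estimate x/v = 99.4 d).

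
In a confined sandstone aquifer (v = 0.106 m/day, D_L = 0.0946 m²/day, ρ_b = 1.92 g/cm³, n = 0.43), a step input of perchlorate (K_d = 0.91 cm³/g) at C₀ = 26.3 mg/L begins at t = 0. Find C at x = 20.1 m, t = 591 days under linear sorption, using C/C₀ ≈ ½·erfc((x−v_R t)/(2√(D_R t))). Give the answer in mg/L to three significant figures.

1.32 mg/L

Retardation factor R = 1 + ρ_b·K_d/n = 1 + 1.92 × 0.91/0.43 = 5.063.
Sorption retards both mechanisms: v_R = v/R = 0.02094 m/day, D_R = D/R = 0.01868 m²/day.
v_R·t = 0.02094 × 591 = 12.37554 m; 2√(D_R t) = 6.645 m; argument = (20.1 − 12.37554)/6.645 = 1.162.
C = C₀ × ½·erfc(1.162) = 26.3 × 0.05016 = 1.32 mg/L.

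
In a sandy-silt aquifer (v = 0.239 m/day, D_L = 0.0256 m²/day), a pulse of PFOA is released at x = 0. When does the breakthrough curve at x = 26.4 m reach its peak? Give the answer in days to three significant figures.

For the 1D instantaneous-source solution, setting ∂C/∂t = 0 at fixed x gives v²t² + 2Dt − x² = 0, so t = (√(D² + v²x²) − D)/v².
√(D² + v²x²) = √(0.0256² + 0.239² × 26.4²) = 6.310; v² = 0.057121.
t = (6.310 − 0.0256)/0.057121 = 110 days (vs. the pure-advection estimate x/v = 110 d).

110 days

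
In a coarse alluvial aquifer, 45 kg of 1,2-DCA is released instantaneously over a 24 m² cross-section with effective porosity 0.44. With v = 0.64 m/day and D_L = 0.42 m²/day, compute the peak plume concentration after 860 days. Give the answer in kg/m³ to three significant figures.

The peak of an instantaneous 1D plume sits at x = vt; there the Gaussian factor is 1 and C_max = M/(n_e·A·√(4πDt)), where n_e·A is the pore area the mass is dissolved in.
√(4πDt) = √(4π × 0.42 × 860) = 67.37 m, so C_max = 45/(0.44 × 24 × 67.37) = 0.0633 kg/m³.

0.0633 kg/m³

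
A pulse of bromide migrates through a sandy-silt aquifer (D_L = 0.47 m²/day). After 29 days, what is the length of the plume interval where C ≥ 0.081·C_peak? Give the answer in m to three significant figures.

23.4 m

The plume is Gaussian with σ = √(2Dt) = √(2 × 0.47 × 29) = 5.221 m.
C/C_peak = exp(−Δx²/(2σ²)) = 0.081 ⇒ Δx = σ·√(−2 ln 0.081) = 5.221 × 2.242 = 11.71 m.
Width = 2Δx = 23.4 m.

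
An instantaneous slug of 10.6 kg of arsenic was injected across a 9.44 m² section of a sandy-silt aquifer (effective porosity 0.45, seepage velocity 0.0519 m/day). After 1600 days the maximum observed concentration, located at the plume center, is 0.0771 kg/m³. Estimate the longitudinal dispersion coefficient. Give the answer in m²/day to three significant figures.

0.0521 m²/day

At the plume center C_max = M/(n_e·A·√(4πDt)), so D = M²/(4πt·(n_e·A·C_max)²).
n_e·A·C_max = 0.45 × 9.44 × 0.0771 = 0.3275 kg/m.
D = 10.6²/(4π × 1600 × 0.3275²) = 0.0521 m²/day.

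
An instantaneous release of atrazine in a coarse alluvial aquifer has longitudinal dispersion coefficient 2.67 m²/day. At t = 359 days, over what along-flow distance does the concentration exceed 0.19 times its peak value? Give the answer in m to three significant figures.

The plume is Gaussian with σ = √(2Dt) = √(2 × 2.67 × 359) = 43.78 m.
C/C_peak = exp(−Δx²/(2σ²)) = 0.19 ⇒ Δx = σ·√(−2 ln 0.19) = 43.78 × 1.822 = 79.77 m.
Width = 2Δx = 160 m.

160 m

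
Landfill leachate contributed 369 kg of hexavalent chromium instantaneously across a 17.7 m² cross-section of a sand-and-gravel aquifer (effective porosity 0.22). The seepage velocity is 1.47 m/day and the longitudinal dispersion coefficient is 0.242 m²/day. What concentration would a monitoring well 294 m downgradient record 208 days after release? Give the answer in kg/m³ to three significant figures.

1.90 kg/m³

For an instantaneous plane source, C(x,t) = M/(n_e·A·√(4πDt)) · exp(−(x−vt)²/(4Dt)), with n_e·A the pore (flow) area.
Plume center vt = 1.47 × 208 = 305.76 m, so the well at 294 m is 11.76 m upgradient of the peak.
√(4πDt) = 25.15 m, giving peak height M/(n_e·A·√(4πDt)) = 369/(0.22 × 17.7 × 25.15) = 3.768 kg/m³.
(x−vt)²/(4Dt) = (-11.76)²/(4 × 0.242 × 208) = 0.6869; exp(−0.6869) = 0.5031.
C = 3.768 × 0.5031 = 1.90 kg/m³.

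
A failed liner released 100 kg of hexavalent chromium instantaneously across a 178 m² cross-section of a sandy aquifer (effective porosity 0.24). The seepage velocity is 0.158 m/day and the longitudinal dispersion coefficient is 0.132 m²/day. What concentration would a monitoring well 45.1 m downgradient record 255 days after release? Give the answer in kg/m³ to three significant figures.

0.0958 kg/m³

For an instantaneous plane source, C(x,t) = M/(n_e·A·√(4πDt)) · exp(−(x−vt)²/(4Dt)), with n_e·A the pore (flow) area.
Plume center vt = 0.158 × 255 = 40.29 m, so the well at 45.1 m is 4.81 m downgradient of the peak.
√(4πDt) = 20.57 m, giving peak height M/(n_e·A·√(4πDt)) = 100/(0.24 × 178 × 20.57) = 0.1138 kg/m³.
(x−vt)²/(4Dt) = (4.81)²/(4 × 0.132 × 255) = 0.1718; exp(−0.1718) = 0.8421.
C = 0.1138 × 0.8421 = 0.0958 kg/m³.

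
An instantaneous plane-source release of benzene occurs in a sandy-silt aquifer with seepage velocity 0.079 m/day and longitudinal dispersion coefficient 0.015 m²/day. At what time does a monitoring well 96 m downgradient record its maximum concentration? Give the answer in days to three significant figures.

For the 1D instantaneous-source solution, setting ∂C/∂t = 0 at fixed x gives v²t² + 2Dt − x² = 0, so t = (√(D² + v²x²) − D)/v².
√(D² + v²x²) = √(0.015² + 0.079² × 96²) = 7.584; v² = 0.006241.
t = (7.584 − 0.015)/0.006241 = 1210 days (vs. the pure-advection estimate x/v = 1220 d).

1210 days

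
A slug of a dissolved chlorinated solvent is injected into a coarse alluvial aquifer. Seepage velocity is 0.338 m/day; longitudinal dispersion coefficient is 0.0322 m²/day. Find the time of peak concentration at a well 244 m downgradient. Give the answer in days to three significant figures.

For the 1D instantaneous-source solution, setting ∂C/∂t = 0 at fixed x gives v²t² + 2Dt − x² = 0, so t = (√(D² + v²x²) − D)/v².
√(D² + v²x²) = √(0.0322² + 0.338² × 244²) = 82.47; v² = 0.114244.
t = (82.47 − 0.0322)/0.114244 = 722 days (vs. the pure-advection estimate x/v = 722 d).

722 days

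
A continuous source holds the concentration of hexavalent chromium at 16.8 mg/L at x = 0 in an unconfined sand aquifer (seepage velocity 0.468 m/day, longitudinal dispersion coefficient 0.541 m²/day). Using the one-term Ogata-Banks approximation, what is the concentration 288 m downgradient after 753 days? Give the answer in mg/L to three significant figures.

For a continuous step input, C/C₀ ≈ ½·erfc((x−vt)/(2√(Dt))).
vt = 0.468 × 753 = 352.404 m and 2√(Dt) = 2√(0.541 × 753) = 40.37 m.
Argument (x−vt)/(2√(Dt)) = (288 − 352.404)/40.37 = -1.595; ½·erfc(-1.595) = 0.9880.
C = 16.8 × 0.9880 = 16.6 mg/L.

16.6 mg/L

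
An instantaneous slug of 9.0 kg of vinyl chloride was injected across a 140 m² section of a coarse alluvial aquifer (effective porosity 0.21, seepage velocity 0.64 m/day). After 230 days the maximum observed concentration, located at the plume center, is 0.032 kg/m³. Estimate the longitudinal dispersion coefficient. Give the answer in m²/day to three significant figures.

0.0317 m²/day

At the plume center C_max = M/(n_e·A·√(4πDt)), so D = M²/(4πt·(n_e·A·C_max)²).
n_e·A·C_max = 0.21 × 140 × 0.032 = 0.9408 kg/m.
D = 9.0²/(4π × 230 × 0.9408²) = 0.0317 m²/day.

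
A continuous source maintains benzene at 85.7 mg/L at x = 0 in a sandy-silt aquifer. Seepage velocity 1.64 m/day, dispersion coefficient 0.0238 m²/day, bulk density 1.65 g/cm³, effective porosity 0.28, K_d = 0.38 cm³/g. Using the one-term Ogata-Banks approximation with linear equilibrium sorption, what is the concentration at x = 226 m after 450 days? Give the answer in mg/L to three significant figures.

Retardation factor R = 1 + ρ_b·K_d/n = 1 + 1.65 × 0.38/0.28 = 3.239.
Sorption retards both mechanisms: v_R = v/R = 0.5063 m/day, D_R = D/R = 0.007348 m²/day.
v_R·t = 0.5063 × 450 = 227.835 m; 2√(D_R t) = 3.637 m; argument = (226 − 227.835)/3.637 = -0.5045.
C = C₀ × ½·erfc(-0.5045) = 85.7 × 0.7622 = 65.3 mg/L.

65.3 mg/L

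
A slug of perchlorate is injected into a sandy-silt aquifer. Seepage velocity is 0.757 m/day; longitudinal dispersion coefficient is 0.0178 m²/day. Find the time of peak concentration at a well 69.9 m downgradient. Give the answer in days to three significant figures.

For the 1D instantaneous-source solution, setting ∂C/∂t = 0 at fixed x gives v²t² + 2Dt − x² = 0, so t = (√(D² + v²x²) − D)/v².
√(D² + v²x²) = √(0.0178² + 0.757² × 69.9²) = 52.91; v² = 0.573049.
t = (52.91 − 0.0178)/0.573049 = 92.3 days (vs. the pure-advection estimate x/v = 92.3 d).

92.3 days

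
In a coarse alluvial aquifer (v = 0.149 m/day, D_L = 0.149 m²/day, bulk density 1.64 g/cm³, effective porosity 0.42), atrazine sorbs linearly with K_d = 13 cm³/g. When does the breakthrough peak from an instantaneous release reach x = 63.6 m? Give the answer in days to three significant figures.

21700 days

Retardation factor R = 1 + ρ_b·K_d/n = 1 + 1.64 × 13/0.42 = 51.76.
Sorption retards both mechanisms: v_R = v/R = 0.002879 m/day, D_R = D/R = 0.002879 m²/day.
Peak time from v_R²t² + 2D_R t − x² = 0: t = (√(D_R² + v_R²x²) − D_R)/v_R².
√(D_R² + v_R²x²) = √(0.002879² + 0.002879² × 63.6²) = 0.1831; v_R² = 8.289e-06.
t = (0.1831 − 0.002879)/8.289e-06 = 21700 days.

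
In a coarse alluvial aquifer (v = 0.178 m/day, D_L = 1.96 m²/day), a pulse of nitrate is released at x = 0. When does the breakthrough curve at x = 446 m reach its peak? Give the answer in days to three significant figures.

For the 1D instantaneous-source solution, setting ∂C/∂t = 0 at fixed x gives v²t² + 2Dt − x² = 0, so t = (√(D² + v²x²) − D)/v².
√(D² + v²x²) = √(1.96² + 0.178² × 446²) = 79.41; v² = 0.031684.
t = (79.41 − 1.96)/0.031684 = 2440 days (vs. the pure-advection estimate x/v = 2510 d).

2440 days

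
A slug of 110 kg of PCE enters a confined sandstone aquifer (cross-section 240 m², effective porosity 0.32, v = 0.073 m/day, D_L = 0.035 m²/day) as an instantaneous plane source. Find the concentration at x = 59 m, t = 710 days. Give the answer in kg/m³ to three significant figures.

0.0483 kg/m³

For an instantaneous plane source, C(x,t) = M/(n_e·A·√(4πDt)) · exp(−(x−vt)²/(4Dt)), with n_e·A the pore (flow) area.
Plume center vt = 0.073 × 710 = 51.83 m, so the well at 59 m is 7.17 m downgradient of the peak.
√(4πDt) = 17.67 m, giving peak height M/(n_e·A·√(4πDt)) = 110/(0.32 × 240 × 17.67) = 0.08106 kg/m³.
(x−vt)²/(4Dt) = (7.17)²/(4 × 0.035 × 710) = 0.5172; exp(−0.5172) = 0.5962.
C = 0.08106 × 0.5962 = 0.0483 kg/m³.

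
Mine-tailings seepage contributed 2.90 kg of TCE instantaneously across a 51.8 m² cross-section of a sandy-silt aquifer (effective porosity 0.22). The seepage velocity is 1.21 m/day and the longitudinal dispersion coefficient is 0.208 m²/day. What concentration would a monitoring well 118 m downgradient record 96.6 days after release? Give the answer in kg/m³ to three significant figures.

0.0158 kg/m³

For an instantaneous plane source, C(x,t) = M/(n_e·A·√(4πDt)) · exp(−(x−vt)²/(4Dt)), with n_e·A the pore (flow) area.
Plume center vt = 1.21 × 96.6 = 116.886 m, so the well at 118 m is 1.114 m downgradient of the peak.
√(4πDt) = 15.89 m, giving peak height M/(n_e·A·√(4πDt)) = 2.90/(0.22 × 51.8 × 15.89) = 0.01601 kg/m³.
(x−vt)²/(4Dt) = (1.114)²/(4 × 0.208 × 96.6) = 0.01544; exp(−0.01544) = 0.9847.
C = 0.01601 × 0.9847 = 0.0158 kg/m³.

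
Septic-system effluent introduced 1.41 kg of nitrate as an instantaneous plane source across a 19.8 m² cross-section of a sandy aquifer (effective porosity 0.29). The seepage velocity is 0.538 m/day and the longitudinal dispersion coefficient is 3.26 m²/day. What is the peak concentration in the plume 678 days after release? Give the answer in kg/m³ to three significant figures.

0.00147 kg/m³

The peak of an instantaneous 1D plume sits at x = vt; there the Gaussian factor is 1 and C_max = M/(n_e·A·√(4πDt)), where n_e·A is the pore area the mass is dissolved in.
√(4πDt) = √(4π × 3.26 × 678) = 166.7 m, so C_max = 1.41/(0.29 × 19.8 × 166.7) = 0.00147 kg/m³.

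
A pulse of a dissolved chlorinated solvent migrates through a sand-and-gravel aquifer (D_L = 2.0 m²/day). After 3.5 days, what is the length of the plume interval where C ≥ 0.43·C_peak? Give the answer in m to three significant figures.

The plume is Gaussian with σ = √(2Dt) = √(2 × 2.0 × 3.5) = 3.742 m.
C/C_peak = exp(−Δx²/(2σ²)) = 0.43 ⇒ Δx = σ·√(−2 ln 0.43) = 3.742 × 1.299 = 4.861 m.
Width = 2Δx = 9.72 m.

9.72 m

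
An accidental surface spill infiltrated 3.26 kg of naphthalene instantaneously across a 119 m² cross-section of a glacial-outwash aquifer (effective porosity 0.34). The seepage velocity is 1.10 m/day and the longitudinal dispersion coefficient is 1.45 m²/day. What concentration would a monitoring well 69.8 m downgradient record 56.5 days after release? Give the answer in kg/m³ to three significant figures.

0.00210 kg/m³

For an instantaneous plane source, C(x,t) = M/(n_e·A·√(4πDt)) · exp(−(x−vt)²/(4Dt)), with n_e·A the pore (flow) area.
Plume center vt = 1.10 × 56.5 = 62.15 m, so the well at 69.8 m is 7.65 m downgradient of the peak.
√(4πDt) = 32.09 m, giving peak height M/(n_e·A·√(4πDt)) = 3.26/(0.34 × 119 × 32.09) = 0.002511 kg/m³.
(x−vt)²/(4Dt) = (7.65)²/(4 × 1.45 × 56.5) = 0.1786; exp(−0.1786) = 0.8364.
C = 0.002511 × 0.8364 = 0.00210 kg/m³.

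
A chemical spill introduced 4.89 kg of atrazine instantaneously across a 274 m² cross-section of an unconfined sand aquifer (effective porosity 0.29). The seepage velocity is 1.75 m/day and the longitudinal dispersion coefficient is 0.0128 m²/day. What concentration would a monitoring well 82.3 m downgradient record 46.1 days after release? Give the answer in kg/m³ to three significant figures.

For an instantaneous plane source, C(x,t) = M/(n_e·A·√(4πDt)) · exp(−(x−vt)²/(4Dt)), with n_e·A the pore (flow) area.
Plume center vt = 1.75 × 46.1 = 80.675 m, so the well at 82.3 m is 1.625 m downgradient of the peak.
√(4πDt) = 2.723 m, giving peak height M/(n_e·A·√(4πDt)) = 4.89/(0.29 × 274 × 2.723) = 0.02260 kg/m³.
(x−vt)²/(4Dt) = (1.625)²/(4 × 0.0128 × 46.1) = 1.119; exp(−1.119) = 0.3266.
C = 0.02260 × 0.3266 = 0.00738 kg/m³.

0.00738 kg/m³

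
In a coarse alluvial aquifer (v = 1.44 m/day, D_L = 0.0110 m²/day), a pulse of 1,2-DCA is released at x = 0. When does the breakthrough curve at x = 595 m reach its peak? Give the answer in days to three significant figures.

413 days

For the 1D instantaneous-source solution, setting ∂C/∂t = 0 at fixed x gives v²t² + 2Dt − x² = 0, so t = (√(D² + v²x²) − D)/v².
√(D² + v²x²) = √(0.0110² + 1.44² × 595²) = 856.8; v² = 2.0736.
t = (856.8 − 0.0110)/2.0736 = 413 days (vs. the pure-advection estimate x/v = 413 d).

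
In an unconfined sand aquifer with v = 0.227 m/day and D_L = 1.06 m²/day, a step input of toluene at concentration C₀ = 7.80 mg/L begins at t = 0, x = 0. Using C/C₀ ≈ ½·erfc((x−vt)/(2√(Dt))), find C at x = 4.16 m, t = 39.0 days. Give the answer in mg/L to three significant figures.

5.44 mg/L

For a continuous step input, C/C₀ ≈ ½·erfc((x−vt)/(2√(Dt))).
vt = 0.227 × 39.0 = 8.853 m and 2√(Dt) = 2√(1.06 × 39.0) = 12.86 m.
Argument (x−vt)/(2√(Dt)) = (4.16 − 8.853)/12.86 = -0.3649; ½·erfc(-0.3649) = 0.6971.
C = 7.80 × 0.6971 = 5.44 mg/L.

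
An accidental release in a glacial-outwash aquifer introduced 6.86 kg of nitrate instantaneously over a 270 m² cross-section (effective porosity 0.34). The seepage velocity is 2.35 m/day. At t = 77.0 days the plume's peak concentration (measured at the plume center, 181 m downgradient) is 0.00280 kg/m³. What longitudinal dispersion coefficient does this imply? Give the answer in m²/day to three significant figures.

At the plume center C_max = M/(n_e·A·√(4πDt)), so D = M²/(4πt·(n_e·A·C_max)²).
n_e·A·C_max = 0.34 × 270 × 0.00280 = 0.2570 kg/m.
D = 6.86²/(4π × 77.0 × 0.2570²) = 0.736 m²/day.

0.736 m²/day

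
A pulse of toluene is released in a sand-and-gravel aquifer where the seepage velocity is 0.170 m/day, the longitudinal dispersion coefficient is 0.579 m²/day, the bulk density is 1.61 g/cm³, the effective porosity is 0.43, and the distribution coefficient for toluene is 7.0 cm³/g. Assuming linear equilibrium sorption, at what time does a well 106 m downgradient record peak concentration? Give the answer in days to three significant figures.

Retardation factor R = 1 + ρ_b·K_d/n = 1 + 1.61 × 7.0/0.43 = 27.21.
Sorption retards both mechanisms: v_R = v/R = 0.006248 m/day, D_R = D/R = 0.02128 m²/day.
Peak time from v_R²t² + 2D_R t − x² = 0: t = (√(D_R² + v_R²x²) − D_R)/v_R².
√(D_R² + v_R²x²) = √(0.02128² + 0.006248² × 106²) = 0.6626; v_R² = 3.904e-05.
t = (0.6626 − 0.02128)/3.904e-05 = 16400 days.

16400 days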